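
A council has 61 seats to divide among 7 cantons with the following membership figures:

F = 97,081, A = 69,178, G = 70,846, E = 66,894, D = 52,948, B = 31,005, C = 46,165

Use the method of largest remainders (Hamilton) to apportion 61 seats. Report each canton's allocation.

F=14, A=10, G=10, E=9, D=7, B=4, C=7

The standard divisor is 434117/61 ≈ 7116.672.
Standard quotas: F 13.6413, A 9.7206, G 9.9549, E 9.3996, D 7.4400, B 4.3567, C 6.4869.
Lower quotas: F 13, A 9, G 9, E 9, D 7, B 4, C 6 (sum 57, leaving 4 seats).
Remainders in descending order: G 0.9549, A 0.7206, F 0.6413, C 0.4869, D 0.4400, E 0.3996, B 0.3567.
The surplus seats go to G, A, F, C.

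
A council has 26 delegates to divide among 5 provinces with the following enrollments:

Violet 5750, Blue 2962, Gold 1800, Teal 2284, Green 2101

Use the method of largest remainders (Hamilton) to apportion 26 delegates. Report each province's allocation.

Violet 10, Blue 5, Gold 3, Teal 4, Green 4

The standard divisor is 14897/26 ≈ 572.962.
Standard quotas: Violet 10.0356, Blue 5.1696, Gold 3.1416, Teal 3.9863, Green 3.6669.
Lower quotas: Violet 10, Blue 5, Gold 3, Teal 3, Green 3 (sum 24, leaving 2 seats).
Remainders in descending order: Teal 0.9863, Green 0.6669, Blue 0.1696, Gold 0.1416, Violet 0.0356.
The surplus seats go to Teal, Green.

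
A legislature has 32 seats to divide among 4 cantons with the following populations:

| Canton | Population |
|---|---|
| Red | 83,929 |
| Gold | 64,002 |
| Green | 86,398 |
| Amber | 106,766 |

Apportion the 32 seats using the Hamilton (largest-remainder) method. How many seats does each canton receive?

Red 8, Gold 6, Green 8, Amber 10

Standard divisor: 341095 ÷ 32 ≈ 10659.219.
Standard quotas: Red 7.8738, Gold 6.0044, Green 8.1055, Amber 10.0163.
Lower quotas: Red 7, Gold 6, Green 8, Amber 10 (sum 31, leaving 1 seat).
Remainders in descending order: Red 0.8738, Green 0.1055, Amber 0.0163, Gold 0.0044.
Largest remainder: Red receives the extra seat.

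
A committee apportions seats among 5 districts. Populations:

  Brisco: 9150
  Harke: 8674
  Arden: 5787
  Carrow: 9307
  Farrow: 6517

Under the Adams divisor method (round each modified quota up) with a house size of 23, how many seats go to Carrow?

Standard divisor 39435/23 ≈ 1714.565; standard quotas: Brisco 5.337, Harke 5.059, Arden 3.375, Carrow 5.428, Farrow 3.801.
Rounding up gives 6, 6, 4, 6, 4 = 26 seats, so the divisor must be adjusted.
With modified divisor 1900: modified quotas Brisco 4.816, Harke 4.565, Arden 3.046, Carrow 4.898, Farrow 3.430.
Rounding up: Brisco 5, Harke 5, Arden 4, Carrow 5, Farrow 4 (total 23).
Carrow receives 5.

5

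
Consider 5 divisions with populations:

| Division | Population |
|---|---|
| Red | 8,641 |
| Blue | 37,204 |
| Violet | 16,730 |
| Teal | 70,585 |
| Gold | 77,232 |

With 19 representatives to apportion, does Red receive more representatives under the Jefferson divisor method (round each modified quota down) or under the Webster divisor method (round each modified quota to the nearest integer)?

Webster

Jefferson: Red 0, Blue 3, Violet 1, Teal 7, Gold 8.
Webster: Red 1, Blue 3, Violet 2, Teal 6, Gold 7.
Red gets 0 under Jefferson and 1 under Webster.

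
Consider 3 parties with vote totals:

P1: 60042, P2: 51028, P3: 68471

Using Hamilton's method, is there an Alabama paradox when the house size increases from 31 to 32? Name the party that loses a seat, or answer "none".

At 31 seats: P1 10, P2 9, P3 12.
At 32 seats: P1 11, P2 9, P3 12.
No party's allocation decreased.

none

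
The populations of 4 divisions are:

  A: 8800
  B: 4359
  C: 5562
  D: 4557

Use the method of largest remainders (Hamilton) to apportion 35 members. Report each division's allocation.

A 13; B 7; C 8; D 7

Total 23278; standard divisor 23278/35 ≈ 665.086.
Standard quotas: A 13.2314, B 6.5540, C 8.3628, D 6.8517.
Lower quotas: A 13, B 6, C 8, D 6 (sum 33, leaving 2 seats).
Remainders in descending order: D 0.8517, B 0.5540, C 0.3628, A 0.2314.
The surplus seats go to D, B.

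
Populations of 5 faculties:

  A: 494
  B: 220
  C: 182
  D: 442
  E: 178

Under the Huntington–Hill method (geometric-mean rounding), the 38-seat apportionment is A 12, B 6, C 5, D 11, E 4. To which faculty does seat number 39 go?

E

Priority for the next seat is population ÷ (√(s·(s+1))).
Priorities: A 39.552, B 33.947, C 33.229, D 38.471, E 39.802.
Highest priority: E.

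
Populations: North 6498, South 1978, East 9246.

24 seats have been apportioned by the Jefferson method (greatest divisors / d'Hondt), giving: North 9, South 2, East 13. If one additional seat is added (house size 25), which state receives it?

Priority for the next seat is population ÷ (current seats + 1).
Priorities: North 649.800, South 659.333, East 660.429.
Highest priority: East.

East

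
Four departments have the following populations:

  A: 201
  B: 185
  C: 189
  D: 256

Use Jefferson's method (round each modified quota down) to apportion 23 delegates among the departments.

A=6, B=5, C=5, D=7

Standard divisor 831/23 ≈ 36.13; standard quotas: A 5.563, B 5.120, C 5.231, D 7.085.
Rounding down gives 5, 5, 5, 7 = 22 seats, so the divisor must be adjusted.
With modified divisor 33: modified quotas A 6.091, B 5.606, C 5.727, D 7.758.
Rounding down: A 6, B 5, C 5, D 7 (total 23).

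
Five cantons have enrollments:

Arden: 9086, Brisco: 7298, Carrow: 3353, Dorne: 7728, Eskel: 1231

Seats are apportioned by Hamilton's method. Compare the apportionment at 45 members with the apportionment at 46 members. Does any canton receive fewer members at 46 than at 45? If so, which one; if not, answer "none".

At 45 seats: Arden 14, Brisco 12, Carrow 5, Dorne 12, Eskel 2.
At 46 seats: Arden 15, Brisco 12, Carrow 5, Dorne 12, Eskel 2.
No canton's allocation decreased.

none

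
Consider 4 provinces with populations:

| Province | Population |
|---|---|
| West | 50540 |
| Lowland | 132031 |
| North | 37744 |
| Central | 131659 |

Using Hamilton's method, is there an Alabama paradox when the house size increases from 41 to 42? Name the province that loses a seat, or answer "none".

North

At 41 seats: West 6, Lowland 15, North 5, Central 15.
At 42 seats: West 6, Lowland 16, North 4, Central 16.
North drops from 5 to 4.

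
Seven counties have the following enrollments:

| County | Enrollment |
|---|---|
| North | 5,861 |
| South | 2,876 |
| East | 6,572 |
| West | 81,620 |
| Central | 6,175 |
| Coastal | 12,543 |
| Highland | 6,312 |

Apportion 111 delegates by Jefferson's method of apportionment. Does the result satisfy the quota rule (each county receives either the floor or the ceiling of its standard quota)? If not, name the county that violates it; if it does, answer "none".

West

Standard quotas: North 5.334, South 2.618, East 5.981, West 74.286, Central 5.620, Coastal 11.416, Highland 5.745.
Jefferson allocation: North 5, South 2, East 6, West 77, Central 5, Coastal 11, Highland 5.
West has quota 74.286 (lower 74, upper 75) but receives 77 — outside the quota interval.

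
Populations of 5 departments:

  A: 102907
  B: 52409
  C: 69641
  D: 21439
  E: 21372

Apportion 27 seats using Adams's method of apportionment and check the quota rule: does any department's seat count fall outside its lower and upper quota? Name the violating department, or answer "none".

Standard quotas: A 10.376, B 5.285, C 7.022, D 2.162, E 2.155.
Adams allocation: A 10, B 5, C 7, D 3, E 2.
Every allocation lies between the lower and upper quota.

none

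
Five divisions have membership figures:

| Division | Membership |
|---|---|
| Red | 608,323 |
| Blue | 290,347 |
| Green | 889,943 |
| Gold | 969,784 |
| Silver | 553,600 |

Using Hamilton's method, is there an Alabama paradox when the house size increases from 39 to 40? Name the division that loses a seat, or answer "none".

none

At 39 seats: Red 7, Blue 3, Green 11, Gold 11, Silver 7.
At 40 seats: Red 7, Blue 3, Green 11, Gold 12, Silver 7.
No division's allocation decreased.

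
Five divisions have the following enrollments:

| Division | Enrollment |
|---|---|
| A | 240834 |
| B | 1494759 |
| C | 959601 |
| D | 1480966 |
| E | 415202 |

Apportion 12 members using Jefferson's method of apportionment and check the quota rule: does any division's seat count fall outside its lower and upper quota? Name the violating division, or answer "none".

Standard quotas: A 0.629, B 3.907, C 2.508, D 3.871, E 1.085.
Jefferson allocation: A 0, B 4, C 3, D 4, E 1.
Every allocation lies between the lower and upper quota.

none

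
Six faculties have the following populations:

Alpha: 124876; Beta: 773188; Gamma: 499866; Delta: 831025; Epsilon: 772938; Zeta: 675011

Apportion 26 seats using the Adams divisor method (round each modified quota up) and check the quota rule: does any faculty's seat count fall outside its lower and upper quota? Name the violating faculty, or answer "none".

none

Standard quotas: Alpha 0.883, Beta 5.467, Gamma 3.535, Delta 5.876, Epsilon 5.466, Zeta 4.773.
Adams allocation: Alpha 1, Beta 5, Gamma 4, Delta 6, Epsilon 5, Zeta 5.
Every allocation lies between the lower and upper quota.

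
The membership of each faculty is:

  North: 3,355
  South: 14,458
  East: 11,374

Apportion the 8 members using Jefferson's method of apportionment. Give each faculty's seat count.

Standard divisor 29187/8 ≈ 3648.375; standard quotas: North 0.920, South 3.963, East 3.118.
Rounding down gives 0, 3, 3 = 6 seats, so the divisor must be adjusted.
With modified divisor 3100: modified quotas North 1.082, South 4.664, East 3.669.
Rounding down: North 1, South 4, East 3 (total 8).

North=1; South=4; East=3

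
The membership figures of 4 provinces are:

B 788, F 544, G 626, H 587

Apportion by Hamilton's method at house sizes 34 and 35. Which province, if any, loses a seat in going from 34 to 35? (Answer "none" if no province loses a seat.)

At 34 seats: B 11, F 7, G 8, H 8.
At 35 seats: B 11, F 7, G 9, H 8.
No province's allocation decreased.

none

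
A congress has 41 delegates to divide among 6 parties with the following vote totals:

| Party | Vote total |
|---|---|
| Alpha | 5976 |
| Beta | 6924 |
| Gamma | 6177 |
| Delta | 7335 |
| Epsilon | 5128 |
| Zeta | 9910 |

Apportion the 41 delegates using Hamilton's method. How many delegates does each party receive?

Alpha 6; Beta 7; Gamma 6; Delta 7; Epsilon 5; Zeta 10

Total 41450; standard divisor 41450/41 ≈ 1010.976.
Standard quotas: Alpha 5.9111, Beta 6.8488, Gamma 6.1099, Delta 7.2554, Epsilon 5.0723, Zeta 9.8024.
Lower quotas: Alpha 5, Beta 6, Gamma 6, Delta 7, Epsilon 5, Zeta 9 (sum 38, leaving 3 seats).
Remainders in descending order: Alpha 0.9111, Beta 0.8488, Zeta 0.8024, Delta 0.2554, Gamma 0.1099, Epsilon 0.0723.
Largest remainders: Alpha, Beta, Zeta receive the extra seats.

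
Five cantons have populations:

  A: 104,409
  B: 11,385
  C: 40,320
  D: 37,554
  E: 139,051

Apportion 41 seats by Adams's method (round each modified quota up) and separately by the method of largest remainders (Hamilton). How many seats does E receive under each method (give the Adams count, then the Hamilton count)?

16 and 17

Adams: A 13, B 2, C 5, D 5, E 16.
Hamilton: A 13, B 1, C 5, D 5, E 17.
E gets 16 under Adams and 17 under Hamilton.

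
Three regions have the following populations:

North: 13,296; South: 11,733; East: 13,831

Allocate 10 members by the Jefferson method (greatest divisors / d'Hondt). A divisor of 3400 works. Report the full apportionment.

North 3; South 3; East 4

With modified divisor 3400: modified quotas North 3.911, South 3.451, East 4.068.
Rounding down: North 3, South 3, East 4 (total 10).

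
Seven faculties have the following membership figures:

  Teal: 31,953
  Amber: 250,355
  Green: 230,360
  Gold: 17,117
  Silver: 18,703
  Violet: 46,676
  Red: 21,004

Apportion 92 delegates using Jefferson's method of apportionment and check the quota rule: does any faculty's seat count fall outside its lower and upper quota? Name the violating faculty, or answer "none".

Amber

Standard quotas: Teal 4.771, Amber 37.380, Green 34.395, Gold 2.556, Silver 2.793, Violet 6.969, Red 3.136.
Jefferson allocation: Teal 4, Amber 39, Green 35, Gold 2, Silver 2, Violet 7, Red 3.
Amber has quota 37.380 (lower 37, upper 38) but receives 39 — outside the quota interval.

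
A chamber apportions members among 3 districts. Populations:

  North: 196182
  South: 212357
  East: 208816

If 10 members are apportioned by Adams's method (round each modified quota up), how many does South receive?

Standard divisor 617355/10 ≈ 61735.5; standard quotas: North 3.178, South 3.440, East 3.382.
Rounding up gives 4, 4, 4 = 12 seats, so the divisor must be adjusted.
With modified divisor 70200: modified quotas North 2.795, South 3.025, East 2.975.
Rounding up: North 3, South 4, East 3 (total 10).
South receives 4.

4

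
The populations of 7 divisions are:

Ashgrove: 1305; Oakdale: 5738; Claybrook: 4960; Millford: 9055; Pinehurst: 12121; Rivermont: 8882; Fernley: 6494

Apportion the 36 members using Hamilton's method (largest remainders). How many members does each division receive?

Total 48555; standard divisor 48555/36 ≈ 1348.75.
Standard quotas: Ashgrove 0.9676, Oakdale 4.2543, Claybrook 3.6775, Millford 6.7136, Pinehurst 8.9868, Rivermont 6.5854, Fernley 4.8148.
Lower quotas: Ashgrove 0, Oakdale 4, Claybrook 3, Millford 6, Pinehurst 8, Rivermont 6, Fernley 4 (sum 31, leaving 5 seats).
Remainders in descending order: Pinehurst 0.9868, Ashgrove 0.9676, Fernley 0.8148, Millford 0.7136, Claybrook 0.6775, Rivermont 0.5854, Oakdale 0.2543.
The surplus seats go to Pinehurst, Ashgrove, Fernley, Millford, Claybrook.

Ashgrove 1, Oakdale 4, Claybrook 4, Millford 7, Pinehurst 9, Rivermont 6, Fernley 5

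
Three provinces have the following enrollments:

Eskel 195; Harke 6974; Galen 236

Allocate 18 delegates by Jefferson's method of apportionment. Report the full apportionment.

Standard divisor 7405/18 ≈ 411.389; standard quotas: Eskel 0.474, Harke 16.952, Galen 0.574.
Rounding down gives 0, 16, 0 = 16 seats, so the divisor must be adjusted.
With modified divisor 380: modified quotas Eskel 0.513, Harke 18.353, Galen 0.621.
Rounding down: Eskel 0, Harke 18, Galen 0 (total 18).

Eskel=0, Harke=18, Galen=0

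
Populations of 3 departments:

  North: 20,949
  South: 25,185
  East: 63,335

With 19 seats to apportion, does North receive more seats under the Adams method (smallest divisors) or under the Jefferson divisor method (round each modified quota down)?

Adams

Adams: North 4, South 4, East 11.
Jefferson: North 3, South 4, East 12.
North gets 4 under Adams and 3 under Jefferson.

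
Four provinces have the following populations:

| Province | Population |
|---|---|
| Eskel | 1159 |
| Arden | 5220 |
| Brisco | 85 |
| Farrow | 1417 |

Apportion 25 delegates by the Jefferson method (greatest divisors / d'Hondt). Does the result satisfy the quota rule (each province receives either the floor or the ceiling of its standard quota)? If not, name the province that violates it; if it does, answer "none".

Standard quotas: Eskel 3.677, Arden 16.559, Brisco 0.270, Farrow 4.495.
Jefferson allocation: Eskel 3, Arden 18, Brisco 0, Farrow 4.
Arden has quota 16.559 (lower 16, upper 17) but receives 18 — outside the quota interval.

Arden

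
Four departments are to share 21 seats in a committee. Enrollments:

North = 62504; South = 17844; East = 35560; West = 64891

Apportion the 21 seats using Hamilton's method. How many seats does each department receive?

North 7, South 2, East 4, West 8

The standard divisor is 180799/21 ≈ 8609.476.
Standard quotas: North 7.2599, South 2.0726, East 4.1303, West 7.5372.
Lower quotas: North 7, South 2, East 4, West 7 (sum 20, leaving 1 seat).
Remainders in descending order: West 0.5372, North 0.2599, East 0.1303, South 0.0726.
Largest remainder: West receives the extra seat.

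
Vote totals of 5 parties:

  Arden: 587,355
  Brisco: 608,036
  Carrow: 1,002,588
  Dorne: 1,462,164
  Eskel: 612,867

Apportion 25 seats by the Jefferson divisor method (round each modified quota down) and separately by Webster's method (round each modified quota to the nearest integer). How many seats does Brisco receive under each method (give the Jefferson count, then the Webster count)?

3 and 4

Jefferson: Arden 3, Brisco 3, Carrow 6, Dorne 9, Eskel 4.
Webster: Arden 3, Brisco 4, Carrow 6, Dorne 8, Eskel 4.
Brisco gets 3 under Jefferson and 4 under Webster.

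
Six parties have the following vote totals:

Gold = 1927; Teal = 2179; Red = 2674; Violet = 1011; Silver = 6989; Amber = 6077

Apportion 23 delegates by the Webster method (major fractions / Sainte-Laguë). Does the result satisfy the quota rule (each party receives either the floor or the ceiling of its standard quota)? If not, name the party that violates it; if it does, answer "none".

Standard quotas: Gold 2.125, Teal 2.403, Red 2.949, Violet 1.115, Silver 7.707, Amber 6.701.
Webster allocation: Gold 2, Teal 2, Red 3, Violet 1, Silver 8, Amber 7.
Every allocation lies between the lower and upper quota.

none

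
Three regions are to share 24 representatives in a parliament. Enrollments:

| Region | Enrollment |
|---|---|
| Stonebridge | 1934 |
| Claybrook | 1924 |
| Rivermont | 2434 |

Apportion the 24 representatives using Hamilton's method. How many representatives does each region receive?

Stonebridge: 8, Claybrook: 7, Rivermont: 9

The standard divisor is 6292/24 ≈ 262.167.
Standard quotas: Stonebridge 7.377, Claybrook 7.339, Rivermont 9.284.
Lower quotas: Stonebridge 7, Claybrook 7, Rivermont 9 (sum 23, leaving 1 seat).
Remainders in descending order: Stonebridge 0.377, Claybrook 0.339, Rivermont 0.284.
Largest remainder: Stonebridge receives the extra seat.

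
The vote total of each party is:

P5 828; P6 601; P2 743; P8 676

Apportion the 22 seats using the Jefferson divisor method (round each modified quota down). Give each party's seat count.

P5 6, P6 5, P2 6, P8 5

Standard divisor 2848/22 ≈ 129.455; standard quotas: P5 6.396, P6 4.643, P2 5.739, P8 5.222.
Rounding down gives 6, 4, 5, 5 = 20 seats, so the divisor must be adjusted.
With modified divisor 119: modified quotas P5 6.958, P6 5.050, P2 6.244, P8 5.681.
Rounding down: P5 6, P6 5, P2 6, P8 5 (total 22).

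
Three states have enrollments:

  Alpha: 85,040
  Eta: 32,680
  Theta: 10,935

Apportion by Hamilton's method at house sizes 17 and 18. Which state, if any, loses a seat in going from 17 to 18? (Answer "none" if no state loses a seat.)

At 17 seats: Alpha 11, Eta 4, Theta 2.
At 18 seats: Alpha 12, Eta 5, Theta 1.
Theta drops from 2 to 1.

Theta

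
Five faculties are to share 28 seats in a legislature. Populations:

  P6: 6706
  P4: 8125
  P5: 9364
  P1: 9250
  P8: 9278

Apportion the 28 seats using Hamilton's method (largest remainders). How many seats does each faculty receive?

The standard divisor is 42723/28 ≈ 1525.821.
Standard quotas: P6 4.3950, P4 5.3250, P5 6.1370, P1 6.0623, P8 6.0807.
Lower quotas: P6 4, P4 5, P5 6, P1 6, P8 6 (sum 27, leaving 1 seat).
Remainders in descending order: P6 0.3950, P4 0.3250, P5 0.1370, P8 0.0807, P1 0.0623.
The surplus seat goes to P6.

P6=5; P4=5; P5=6; P1=6; P8=6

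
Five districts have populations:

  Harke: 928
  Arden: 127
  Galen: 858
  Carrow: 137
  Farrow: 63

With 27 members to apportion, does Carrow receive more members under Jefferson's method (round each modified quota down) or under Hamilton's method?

Hamilton

Jefferson: Harke 13, Arden 1, Galen 12, Carrow 1, Farrow 0.
Hamilton: Harke 12, Arden 1, Galen 11, Carrow 2, Farrow 1.
Carrow gets 1 under Jefferson and 2 under Hamilton.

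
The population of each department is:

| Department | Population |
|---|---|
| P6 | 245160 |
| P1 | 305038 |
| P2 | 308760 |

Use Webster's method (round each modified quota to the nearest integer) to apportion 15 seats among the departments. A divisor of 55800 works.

P6 4, P1 5, P2 6

With modified divisor 55800: modified quotas P6 4.394, P1 5.467, P2 5.533.
Rounding to the nearest integer: P6 4, P1 5, P2 6 (total 15).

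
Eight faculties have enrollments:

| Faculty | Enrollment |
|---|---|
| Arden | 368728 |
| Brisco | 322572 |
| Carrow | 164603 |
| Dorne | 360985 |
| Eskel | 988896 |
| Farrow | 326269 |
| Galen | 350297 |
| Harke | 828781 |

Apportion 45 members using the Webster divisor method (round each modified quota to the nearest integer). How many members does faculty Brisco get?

Standard divisor 3711131/45 ≈ 82469.578; standard quotas: Arden 4.471, Brisco 3.911, Carrow 1.996, Dorne 4.377, Eskel 11.991, Farrow 3.956, Galen 4.248, Harke 10.050.
Rounding to the nearest integer gives 4, 4, 2, 4, 12, 4, 4, 10 = 44 seats, so the divisor must be adjusted.
With modified divisor 81100: modified quotas Arden 4.547, Brisco 3.977, Carrow 2.030, Dorne 4.451, Eskel 12.194, Farrow 4.023, Galen 4.319, Harke 10.219.
Rounding to the nearest integer: Arden 5, Brisco 4, Carrow 2, Dorne 4, Eskel 12, Farrow 4, Galen 4, Harke 10 (total 45).
Brisco receives 4.

4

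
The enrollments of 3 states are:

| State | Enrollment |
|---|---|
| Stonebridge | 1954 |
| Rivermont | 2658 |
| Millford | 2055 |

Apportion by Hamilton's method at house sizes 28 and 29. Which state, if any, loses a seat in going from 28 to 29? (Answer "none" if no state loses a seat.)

At 28 seats: Stonebridge 8, Rivermont 11, Millford 9.
At 29 seats: Stonebridge 8, Rivermont 12, Millford 9.
No state's allocation decreased.

none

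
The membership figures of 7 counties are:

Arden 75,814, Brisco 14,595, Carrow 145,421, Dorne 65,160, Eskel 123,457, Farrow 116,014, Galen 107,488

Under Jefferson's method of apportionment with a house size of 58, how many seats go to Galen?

10

Standard divisor 647949/58 ≈ 11171.534; standard quotas: Arden 6.786, Brisco 1.306, Carrow 13.017, Dorne 5.833, Eskel 11.051, Farrow 10.385, Galen 9.622.
Rounding down gives 6, 1, 13, 5, 11, 10, 9 = 55 seats, so the divisor must be adjusted.
With modified divisor 10600: modified quotas Arden 7.152, Brisco 1.377, Carrow 13.719, Dorne 6.147, Eskel 11.647, Farrow 10.945, Galen 10.140.
Rounding down: Arden 7, Brisco 1, Carrow 13, Dorne 6, Eskel 11, Farrow 10, Galen 10 (total 58).
Galen receives 10.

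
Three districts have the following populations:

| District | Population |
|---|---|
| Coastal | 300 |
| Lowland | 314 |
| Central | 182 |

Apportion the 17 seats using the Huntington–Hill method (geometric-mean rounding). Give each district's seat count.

With divisor 47: modified quotas Coastal 6.383, Lowland 6.681, Central 3.872.
Geometric-mean thresholds: Coastal √(6·7)=6.481, Lowland √(6·7)=6.481, Central √(3·4)=3.464.
Each quota rounded against its threshold gives Coastal 6, Lowland 7, Central 4 (total 17).

Coastal 6; Lowland 7; Central 4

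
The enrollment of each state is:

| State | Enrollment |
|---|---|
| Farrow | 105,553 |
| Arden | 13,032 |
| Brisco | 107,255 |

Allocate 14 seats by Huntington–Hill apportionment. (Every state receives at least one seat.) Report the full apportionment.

Farrow: 6; Arden: 1; Brisco: 7

With divisor 16418: modified quotas Farrow 6.429, Arden 0.794, Brisco 6.533.
Geometric-mean thresholds: Farrow √(6·7)=6.481, Arden (min 1), Brisco √(6·7)=6.481.
Each quota rounded against its threshold gives Farrow 6, Arden 1, Brisco 7 (total 14).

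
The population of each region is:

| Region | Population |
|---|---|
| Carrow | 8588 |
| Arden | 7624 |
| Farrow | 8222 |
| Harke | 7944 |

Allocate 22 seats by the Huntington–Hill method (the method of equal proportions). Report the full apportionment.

With divisor 1476: modified quotas Carrow 5.818, Arden 5.165, Farrow 5.570, Harke 5.382.
Geometric-mean thresholds: Carrow √(5·6)=5.477, Arden √(5·6)=5.477, Farrow √(5·6)=5.477, Harke √(5·6)=5.477.
Each quota rounded against its threshold gives Carrow 6, Arden 5, Farrow 6, Harke 5 (total 22).

Carrow 6, Arden 5, Farrow 6, Harke 5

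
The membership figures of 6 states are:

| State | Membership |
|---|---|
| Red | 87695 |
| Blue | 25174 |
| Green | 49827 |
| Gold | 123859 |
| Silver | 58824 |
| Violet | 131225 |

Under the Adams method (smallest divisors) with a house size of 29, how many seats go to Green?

3

Standard divisor 476604/29 ≈ 16434.621; standard quotas: Red 5.336, Blue 1.532, Green 3.032, Gold 7.536, Silver 3.579, Violet 7.985.
Rounding up gives 6, 2, 4, 8, 4, 8 = 32 seats, so the divisor must be adjusted.
With modified divisor 18200: modified quotas Red 4.818, Blue 1.383, Green 2.738, Gold 6.805, Silver 3.232, Violet 7.210.
Rounding up: Red 5, Blue 2, Green 3, Gold 7, Silver 4, Violet 8 (total 29).
Green receives 3.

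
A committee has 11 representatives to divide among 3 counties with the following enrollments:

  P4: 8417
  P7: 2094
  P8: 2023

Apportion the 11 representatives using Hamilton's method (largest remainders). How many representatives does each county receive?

The standard divisor is 12534/11 ≈ 1139.455.
Standard quotas: P4 7.3869, P7 1.8377, P8 1.7754.
Lower quotas: P4 7, P7 1, P8 1 (sum 9, leaving 2 seats).
Remainders in descending order: P7 0.8377, P8 0.7754, P4 0.3869.
Largest remainders: P7, P8 receive the extra seats.

P4: 7, P7: 2, P8: 2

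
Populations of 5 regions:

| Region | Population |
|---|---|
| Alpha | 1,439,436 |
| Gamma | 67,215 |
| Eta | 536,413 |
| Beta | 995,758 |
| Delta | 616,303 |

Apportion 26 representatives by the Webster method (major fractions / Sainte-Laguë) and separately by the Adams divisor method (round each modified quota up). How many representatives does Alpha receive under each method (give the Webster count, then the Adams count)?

Webster: Alpha 11, Gamma 0, Eta 4, Beta 7, Delta 4.
Adams: Alpha 10, Gamma 1, Eta 4, Beta 7, Delta 4.
Alpha gets 11 under Webster and 10 under Adams.

11 and 10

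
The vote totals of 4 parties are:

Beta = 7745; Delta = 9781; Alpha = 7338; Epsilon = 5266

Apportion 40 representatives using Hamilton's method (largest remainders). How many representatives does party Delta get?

13

Total 30130; standard divisor 30130/40 ≈ 753.25.
Standard quotas: Beta 10.2821, Delta 12.9851, Alpha 9.7418, Epsilon 6.9910.
Lower quotas: Beta 10, Delta 12, Alpha 9, Epsilon 6 (sum 37, leaving 3 seats).
Remainders in descending order: Epsilon 0.9910, Delta 0.9851, Alpha 0.7418, Beta 0.2821.
The surplus seats go to Epsilon, Delta, Alpha.
Delta receives 13.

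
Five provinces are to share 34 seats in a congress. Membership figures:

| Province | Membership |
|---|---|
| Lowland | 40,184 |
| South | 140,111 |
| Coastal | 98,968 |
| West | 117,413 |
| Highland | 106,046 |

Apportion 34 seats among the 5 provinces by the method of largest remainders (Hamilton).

The standard divisor is 502722/34 ≈ 14785.941.
Standard quotas: Lowland 2.7177, South 9.4760, Coastal 6.6934, West 7.9409, Highland 7.1721.
Lower quotas: Lowland 2, South 9, Coastal 6, West 7, Highland 7 (sum 31, leaving 3 seats).
Remainders in descending order: West 0.9409, Lowland 0.7177, Coastal 0.6934, South 0.4760, Highland 0.1721.
Largest remainders: West, Lowland, Coastal receive the extra seats.

Lowland 3; South 9; Coastal 7; West 8; Highland 7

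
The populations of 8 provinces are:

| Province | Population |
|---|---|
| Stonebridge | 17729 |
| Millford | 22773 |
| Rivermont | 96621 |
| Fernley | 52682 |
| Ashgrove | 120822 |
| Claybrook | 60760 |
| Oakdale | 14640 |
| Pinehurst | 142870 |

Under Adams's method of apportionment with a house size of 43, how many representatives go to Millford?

Standard divisor 528897/43 ≈ 12299.93; standard quotas: Stonebridge 1.441, Millford 1.851, Rivermont 7.855, Fernley 4.283, Ashgrove 9.823, Claybrook 4.940, Oakdale 1.190, Pinehurst 11.616.
Rounding up gives 2, 2, 8, 5, 10, 5, 2, 12 = 46 seats, so the divisor must be adjusted.
With modified divisor 13600: modified quotas Stonebridge 1.304, Millford 1.674, Rivermont 7.104, Fernley 3.874, Ashgrove 8.884, Claybrook 4.468, Oakdale 1.076, Pinehurst 10.505.
Rounding up: Stonebridge 2, Millford 2, Rivermont 8, Fernley 4, Ashgrove 9, Claybrook 5, Oakdale 2, Pinehurst 11 (total 43).
Millford receives 2.

2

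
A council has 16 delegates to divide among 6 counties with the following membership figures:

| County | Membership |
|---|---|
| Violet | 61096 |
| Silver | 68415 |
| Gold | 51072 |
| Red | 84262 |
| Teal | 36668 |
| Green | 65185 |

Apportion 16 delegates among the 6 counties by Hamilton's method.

Violet 3; Silver 3; Gold 2; Red 4; Teal 1; Green 3

Total 366698; standard divisor 366698/16 ≈ 22918.625.
Standard quotas: Violet 2.6658, Silver 2.9851, Gold 2.2284, Red 3.6766, Teal 1.5999, Green 2.8442.
Lower quotas: Violet 2, Silver 2, Gold 2, Red 3, Teal 1, Green 2 (sum 12, leaving 4 seats).
Remainders in descending order: Silver 0.9851, Green 0.8442, Red 0.6766, Violet 0.6658, Teal 0.5999, Gold 0.2284.
The surplus seats go to Silver, Green, Red, Violet.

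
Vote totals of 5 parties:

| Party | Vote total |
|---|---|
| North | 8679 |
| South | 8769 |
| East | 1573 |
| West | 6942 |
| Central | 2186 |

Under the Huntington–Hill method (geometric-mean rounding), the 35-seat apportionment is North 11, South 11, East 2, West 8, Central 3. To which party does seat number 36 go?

Priority for the next seat is population ÷ (√(s·(s+1))).
Priorities: North 755.410, South 763.243, East 642.175, West 818.123, Central 631.044.
Highest priority: West.

West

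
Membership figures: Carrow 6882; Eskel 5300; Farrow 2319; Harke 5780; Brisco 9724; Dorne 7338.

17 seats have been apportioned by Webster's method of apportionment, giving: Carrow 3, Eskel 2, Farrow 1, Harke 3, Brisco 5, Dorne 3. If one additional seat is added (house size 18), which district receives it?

Priority for the next seat is population ÷ (current seats + 0.5).
Priorities: Carrow 1966.286, Eskel 2120.000, Farrow 1546.000, Harke 1651.429, Brisco 1768.000, Dorne 2096.571.
Highest priority: Eskel.

Eskel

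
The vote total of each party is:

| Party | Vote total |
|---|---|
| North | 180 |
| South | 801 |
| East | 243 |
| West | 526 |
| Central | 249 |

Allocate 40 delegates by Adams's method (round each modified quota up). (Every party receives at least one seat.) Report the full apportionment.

North 4, South 16, East 5, West 10, Central 5

Standard divisor 1999/40 ≈ 49.975; standard quotas: North 3.602, South 16.028, East 4.862, West 10.525, Central 4.982.
Rounding up gives 4, 17, 5, 11, 5 = 42 seats, so the divisor must be adjusted.
With modified divisor 53: modified quotas North 3.396, South 15.113, East 4.585, West 9.925, Central 4.698.
Rounding up: North 4, South 16, East 5, West 10, Central 5 (total 40).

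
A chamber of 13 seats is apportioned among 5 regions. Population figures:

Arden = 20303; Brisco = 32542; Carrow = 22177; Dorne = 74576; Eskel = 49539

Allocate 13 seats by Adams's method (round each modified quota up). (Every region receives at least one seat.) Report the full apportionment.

Arden 2, Brisco 2, Carrow 2, Dorne 4, Eskel 3

Standard divisor 199137/13 ≈ 15318.231; standard quotas: Arden 1.325, Brisco 2.124, Carrow 1.448, Dorne 4.868, Eskel 3.234.
Rounding up gives 2, 3, 2, 5, 4 = 16 seats, so the divisor must be adjusted.
With modified divisor 19500: modified quotas Arden 1.041, Brisco 1.669, Carrow 1.137, Dorne 3.824, Eskel 2.540.
Rounding up: Arden 2, Brisco 2, Carrow 2, Dorne 4, Eskel 3 (total 13).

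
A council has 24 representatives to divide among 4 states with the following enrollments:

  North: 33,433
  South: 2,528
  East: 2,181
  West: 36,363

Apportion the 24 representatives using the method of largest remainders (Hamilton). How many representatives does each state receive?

The standard divisor is 74505/24 ≈ 3104.375.
Standard quotas: North 10.7696, South 0.8143, East 0.7026, West 11.7135.
Lower quotas: North 10, South 0, East 0, West 11 (sum 21, leaving 3 seats).
Remainders in descending order: South 0.8143, North 0.7696, West 0.7135, East 0.7026.
Largest remainders: South, North, West receive the extra seats.

North=11, South=1, East=0, West=12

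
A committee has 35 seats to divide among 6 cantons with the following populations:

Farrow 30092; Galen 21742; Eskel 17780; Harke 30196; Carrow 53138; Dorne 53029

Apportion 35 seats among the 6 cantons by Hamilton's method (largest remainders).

Farrow 5, Galen 4, Eskel 3, Harke 5, Carrow 9, Dorne 9

Standard divisor: 205977 ÷ 35 ≈ 5885.057.
Standard quotas: Farrow 5.1133, Galen 3.6944, Eskel 3.0212, Harke 5.1310, Carrow 9.0293, Dorne 9.0108.
Lower quotas: Farrow 5, Galen 3, Eskel 3, Harke 5, Carrow 9, Dorne 9 (sum 34, leaving 1 seat).
Remainders in descending order: Galen 0.6944, Harke 0.1310, Farrow 0.1133, Carrow 0.0293, Eskel 0.0212, Dorne 0.0108.
Largest remainder: Galen receives the extra seat.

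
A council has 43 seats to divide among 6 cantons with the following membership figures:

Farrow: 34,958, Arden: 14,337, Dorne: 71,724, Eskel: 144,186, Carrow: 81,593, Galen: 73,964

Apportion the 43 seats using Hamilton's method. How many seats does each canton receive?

Farrow 4, Arden 1, Dorne 7, Eskel 15, Carrow 8, Galen 8

Standard divisor: 420762 ÷ 43 ≈ 9785.163.
Standard quotas: Farrow 3.5726, Arden 1.4652, Dorne 7.3299, Eskel 14.7352, Carrow 8.3384, Galen 7.5588.
Lower quotas: Farrow 3, Arden 1, Dorne 7, Eskel 14, Carrow 8, Galen 7 (sum 40, leaving 3 seats).
Remainders in descending order: Eskel 0.7352, Farrow 0.5726, Galen 0.5588, Arden 0.4652, Carrow 0.3384, Dorne 0.3299.
Largest remainders: Eskel, Farrow, Galen receive the extra seats.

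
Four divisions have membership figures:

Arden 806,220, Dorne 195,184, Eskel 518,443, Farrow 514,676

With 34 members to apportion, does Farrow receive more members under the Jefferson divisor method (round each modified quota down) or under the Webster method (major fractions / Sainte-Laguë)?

Jefferson: Arden 14, Dorne 3, Eskel 9, Farrow 8.
Webster: Arden 13, Dorne 3, Eskel 9, Farrow 9.
Farrow gets 8 under Jefferson and 9 under Webster.

Webster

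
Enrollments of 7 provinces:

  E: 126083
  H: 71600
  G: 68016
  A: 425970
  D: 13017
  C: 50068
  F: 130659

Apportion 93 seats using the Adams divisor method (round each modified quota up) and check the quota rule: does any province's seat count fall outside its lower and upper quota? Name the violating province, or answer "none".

A

Standard quotas: E 13.243, H 7.521, G 7.144, A 44.742, D 1.367, C 5.259, F 13.724.
Adams allocation: E 13, H 8, G 7, A 43, D 2, C 6, F 14.
A has quota 44.742 (lower 44, upper 45) but receives 43 — outside the quota interval.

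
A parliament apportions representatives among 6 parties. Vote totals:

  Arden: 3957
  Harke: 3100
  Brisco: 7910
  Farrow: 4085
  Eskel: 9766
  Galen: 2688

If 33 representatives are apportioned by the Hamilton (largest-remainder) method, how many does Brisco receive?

9

The standard divisor is 31506/33 ≈ 954.727.
Standard quotas: Arden 4.1446, Harke 3.2470, Brisco 8.2851, Farrow 4.2787, Eskel 10.2291, Galen 2.8155.
Lower quotas: Arden 4, Harke 3, Brisco 8, Farrow 4, Eskel 10, Galen 2 (sum 31, leaving 2 seats).
Remainders in descending order: Galen 0.8155, Brisco 0.2851, Farrow 0.2787, Harke 0.2470, Eskel 0.2291, Arden 0.1446.
The surplus seats go to Galen, Brisco.
Brisco receives 9.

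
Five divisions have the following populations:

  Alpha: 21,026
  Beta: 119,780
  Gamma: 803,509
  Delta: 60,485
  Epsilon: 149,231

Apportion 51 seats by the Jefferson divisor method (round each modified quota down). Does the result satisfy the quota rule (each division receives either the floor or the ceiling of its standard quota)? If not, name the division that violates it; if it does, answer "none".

Gamma

Standard quotas: Alpha 0.929, Beta 5.293, Gamma 35.509, Delta 2.673, Epsilon 6.595.
Jefferson allocation: Alpha 0, Beta 5, Gamma 37, Delta 2, Epsilon 7.
Gamma has quota 35.509 (lower 35, upper 36) but receives 37 — outside the quota interval.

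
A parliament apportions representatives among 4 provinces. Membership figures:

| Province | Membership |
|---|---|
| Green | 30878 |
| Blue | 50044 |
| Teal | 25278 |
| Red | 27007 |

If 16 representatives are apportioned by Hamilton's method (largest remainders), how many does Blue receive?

Total 133207; standard divisor 133207/16 ≈ 8325.438.
Standard quotas: Green 3.7089, Blue 6.0110, Teal 3.0362, Red 3.2439.
Lower quotas: Green 3, Blue 6, Teal 3, Red 3 (sum 15, leaving 1 seat).
Remainders in descending order: Green 0.7089, Red 0.2439, Teal 0.0362, Blue 0.0110.
The surplus seat goes to Green.
Blue receives 6.

6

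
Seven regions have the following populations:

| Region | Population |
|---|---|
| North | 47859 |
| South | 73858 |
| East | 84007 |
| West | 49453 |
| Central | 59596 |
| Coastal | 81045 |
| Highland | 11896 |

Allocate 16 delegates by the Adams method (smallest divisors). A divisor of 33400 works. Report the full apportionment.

North=2; South=3; East=3; West=2; Central=2; Coastal=3; Highland=1

With modified divisor 33400: modified quotas North 1.433, South 2.211, East 2.515, West 1.481, Central 1.784, Coastal 2.426, Highland 0.356.
Rounding up: North 2, South 3, East 3, West 2, Central 2, Coastal 3, Highland 1 (total 16).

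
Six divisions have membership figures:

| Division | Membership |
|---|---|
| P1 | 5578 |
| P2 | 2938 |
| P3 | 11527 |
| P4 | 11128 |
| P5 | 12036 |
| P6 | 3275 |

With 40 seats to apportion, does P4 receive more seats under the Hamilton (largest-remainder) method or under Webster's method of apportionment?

Hamilton: P1 5, P2 2, P3 10, P4 10, P5 10, P6 3.
Webster: P1 5, P2 3, P3 10, P4 9, P5 10, P6 3.
P4 gets 10 under Hamilton and 9 under Webster.

Hamilton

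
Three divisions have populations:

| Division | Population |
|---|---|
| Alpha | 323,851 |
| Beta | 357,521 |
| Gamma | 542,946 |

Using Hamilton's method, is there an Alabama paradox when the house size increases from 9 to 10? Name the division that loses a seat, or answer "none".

none

At 9 seats: Alpha 2, Beta 3, Gamma 4.
At 10 seats: Alpha 3, Beta 3, Gamma 4.
No division's allocation decreased.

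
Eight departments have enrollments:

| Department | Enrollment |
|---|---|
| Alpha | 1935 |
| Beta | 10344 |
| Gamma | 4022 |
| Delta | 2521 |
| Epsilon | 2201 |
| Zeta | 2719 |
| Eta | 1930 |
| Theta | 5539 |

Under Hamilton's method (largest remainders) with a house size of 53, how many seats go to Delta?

4

Total 31211; standard divisor 31211/53 ≈ 588.887.
Standard quotas: Alpha 3.2859, Beta 17.5653, Gamma 6.8298, Delta 4.2810, Epsilon 3.7376, Zeta 4.6172, Eta 3.2774, Theta 9.4059.
Lower quotas: Alpha 3, Beta 17, Gamma 6, Delta 4, Epsilon 3, Zeta 4, Eta 3, Theta 9 (sum 49, leaving 4 seats).
Remainders in descending order: Gamma 0.8298, Epsilon 0.7376, Zeta 0.6172, Beta 0.5653, Theta 0.4059, Alpha 0.2859, Delta 0.2810, Eta 0.2774.
Largest remainders: Gamma, Epsilon, Zeta, Beta receive the extra seats.
Delta receives 4.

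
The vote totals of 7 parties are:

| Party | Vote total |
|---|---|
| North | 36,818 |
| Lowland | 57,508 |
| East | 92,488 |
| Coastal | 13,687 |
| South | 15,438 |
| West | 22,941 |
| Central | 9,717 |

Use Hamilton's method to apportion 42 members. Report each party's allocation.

The standard divisor is 248597/42 ≈ 5918.976.
Standard quotas: North 6.2203, Lowland 9.7159, East 15.6257, Coastal 2.3124, South 2.6082, West 3.8758, Central 1.6417.
Lower quotas: North 6, Lowland 9, East 15, Coastal 2, South 2, West 3, Central 1 (sum 38, leaving 4 seats).
Remainders in descending order: West 0.8758, Lowland 0.7159, Central 0.6417, East 0.6257, South 0.6082, Coastal 0.3124, North 0.2203.
Largest remainders: West, Lowland, Central, East receive the extra seats.

North=6, Lowland=10, East=16, Coastal=2, South=2, West=4, Central=2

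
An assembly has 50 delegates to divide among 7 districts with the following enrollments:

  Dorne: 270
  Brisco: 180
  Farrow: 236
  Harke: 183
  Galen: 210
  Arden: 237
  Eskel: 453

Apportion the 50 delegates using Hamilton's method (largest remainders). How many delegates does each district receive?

Standard divisor: 1769 ÷ 50 ≈ 35.38.
Standard quotas: Dorne 7.631, Brisco 5.088, Farrow 6.670, Harke 5.172, Galen 5.936, Arden 6.699, Eskel 12.804.
Lower quotas: Dorne 7, Brisco 5, Farrow 6, Harke 5, Galen 5, Arden 6, Eskel 12 (sum 46, leaving 4 seats).
Remainders in descending order: Galen 0.936, Eskel 0.804, Arden 0.699, Farrow 0.670, Dorne 0.631, Harke 0.172, Brisco 0.088.
Largest remainders: Galen, Eskel, Arden, Farrow receive the extra seats.

Dorne=7, Brisco=5, Farrow=7, Harke=5, Galen=6, Arden=7, Eskel=13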